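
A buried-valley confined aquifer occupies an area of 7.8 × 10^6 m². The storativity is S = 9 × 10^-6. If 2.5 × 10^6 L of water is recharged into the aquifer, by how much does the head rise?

Δh ≈ 35.6 m

ΔV = 2.5 × 10^6 L = 2500 m³
Δh = ΔV / (S × A) = 2500 m³ / (9 × 10^-6 × 7.8 × 10^6 m²) = 35.61 m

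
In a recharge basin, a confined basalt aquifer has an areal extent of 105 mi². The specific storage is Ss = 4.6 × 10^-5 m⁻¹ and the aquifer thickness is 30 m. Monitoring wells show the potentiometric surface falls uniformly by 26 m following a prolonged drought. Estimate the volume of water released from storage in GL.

ΔV ≈ 9.76 GL

S = Ss × b = 4.6 × 10^-5 m⁻¹ × 30 m = 1.38 × 10^-3
A = 105 mi² = 2.719 × 10^8 m²
ΔV = S × A × Δh = 0.00138 × 2.719 × 10^8 m² × 26 m = 9.758 × 10^6 m³
ΔV = 9.758 × 10^6 m³ = 9.758 GL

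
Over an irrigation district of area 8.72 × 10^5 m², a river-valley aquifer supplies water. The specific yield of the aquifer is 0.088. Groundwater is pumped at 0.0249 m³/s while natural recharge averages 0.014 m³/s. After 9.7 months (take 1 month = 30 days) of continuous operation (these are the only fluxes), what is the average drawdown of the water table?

Δh ≈ 3.57 m

Net abstraction = 0.0249 − 0.014 = 0.0109 m³/s
Q_net = 0.0109 m³/s = 941.8 m³/d
t = 9.7 months = 291 d
ΔV = Q × t = 941.8 m³/d × 291 d = 2.741 × 10^5 m³
Δh = ΔV / (Sy × A) = 2.741 × 10^5 / (0.088 × 8.72 × 10^5) = 3.571 m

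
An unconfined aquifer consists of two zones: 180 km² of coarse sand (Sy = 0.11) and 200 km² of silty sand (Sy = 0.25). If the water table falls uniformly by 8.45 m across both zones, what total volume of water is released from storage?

A₁ = 180 km² = 1.8 × 10^8 m²; A₂ = 200 km² = 2 × 10^8 m²
ΔV₁ = 0.11 × 1.8 × 10^8 × 8.45 = 1.673 × 10^8 m³
ΔV₂ = 0.25 × 2 × 10^8 × 8.45 = 4.225 × 10^8 m³
ΔV = ΔV₁ + ΔV₂ = 5.898 × 10^8 m³

ΔV ≈ 5.9 × 10^8 m³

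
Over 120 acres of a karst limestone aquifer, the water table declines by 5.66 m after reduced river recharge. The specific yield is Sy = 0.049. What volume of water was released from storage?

ΔV ≈ 1.35 × 10^5 m³

A = 120 acres = 4.856 × 10^5 m²
ΔV = Sy × A × Δh = 0.049 × 4.856 × 10^5 m² × 5.66 m = 1.347 × 10^5 m³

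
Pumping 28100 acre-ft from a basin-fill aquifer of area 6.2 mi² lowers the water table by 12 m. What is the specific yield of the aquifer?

Sy ≈ 0.18

A = 6.2 mi² = 1.606 × 10^7 m²
ΔV = 28100 acre-ft = 3.466 × 10^7 m³
Sy = ΔV / (A × Δh) = 3.466 × 10^7 m³ / (1.606 × 10^7 m² × 12 m) = 0.1799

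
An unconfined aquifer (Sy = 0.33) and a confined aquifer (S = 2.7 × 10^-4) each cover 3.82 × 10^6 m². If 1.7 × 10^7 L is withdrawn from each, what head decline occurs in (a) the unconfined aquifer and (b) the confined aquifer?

Δh_u ≈ 0.0135 m; Δh_c ≈ 16.5 m

ΔV = 1.7 × 10^7 L = 17000 m³
Unconfined: Δh_u = ΔV/(Sy·A) = 17000/(0.33 × 3.82 × 10^6) = 0.01349 m
Confined: Δh_c = ΔV/(S·A) = 17000/(2.7 × 10^-4 × 3.82 × 10^6) = 16.48 m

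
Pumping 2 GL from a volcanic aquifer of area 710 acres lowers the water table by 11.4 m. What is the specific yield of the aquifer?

A = 710 acres = 2.873 × 10^6 m²
ΔV = 2 GL = 2 × 10^6 m³
Sy = ΔV / (A × Δh) = 2 × 10^6 m³ / (2.873 × 10^6 m² × 11.4 m) = 0.06106

Sy ≈ 0.061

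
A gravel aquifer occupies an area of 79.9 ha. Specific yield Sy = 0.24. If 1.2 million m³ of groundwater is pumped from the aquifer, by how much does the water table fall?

Δh ≈ 6.26 m

A = 79.9 ha = 7.99 × 10^5 m²
ΔV = 1.2 million m³ = 1.2 × 10^6 m³
Δh = ΔV / (Sy × A) = 1.2 × 10^6 m³ / (0.24 × 7.99 × 10^5 m²) = 6.258 m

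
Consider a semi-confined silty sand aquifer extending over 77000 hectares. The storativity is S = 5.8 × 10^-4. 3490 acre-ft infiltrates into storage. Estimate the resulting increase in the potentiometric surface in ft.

A = 77000 hectares = 7.7 × 10^8 m²
ΔV = 3490 acre-ft = 4.305 × 10^6 m³
Δh = ΔV / (S × A) = 4.305 × 10^6 m³ / (5.8 × 10^-4 × 7.7 × 10^8 m²) = 9.639 m
Δh = 9.639 m = 31.62 ft

Δh ≈ 31.6 ft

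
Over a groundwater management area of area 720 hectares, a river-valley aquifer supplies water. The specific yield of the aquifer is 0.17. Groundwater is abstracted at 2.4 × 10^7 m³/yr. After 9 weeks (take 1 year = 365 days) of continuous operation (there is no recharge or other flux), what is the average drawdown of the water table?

Δh ≈ 3.38 m

A = 720 hectares = 7.2 × 10^6 m²
Q = 2.4 × 10^7 m³/yr = 65750 m³/d
t = 9 weeks = 63 d
ΔV = Q × t = 65750 m³/d × 63 d = 4.142 × 10^6 m³
Δh = ΔV / (Sy × A) = 4.142 × 10^6 / (0.17 × 7.2 × 10^6) = 3.384 m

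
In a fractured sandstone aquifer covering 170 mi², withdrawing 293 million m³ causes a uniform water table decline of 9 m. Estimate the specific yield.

A = 170 mi² = 4.403 × 10^8 m²
ΔV = 293 million m³ = 2.93 × 10^8 m³
Sy = ΔV / (A × Δh) = 2.93 × 10^8 m³ / (4.403 × 10^8 m² × 9 m) = 0.07394

Sy ≈ 0.074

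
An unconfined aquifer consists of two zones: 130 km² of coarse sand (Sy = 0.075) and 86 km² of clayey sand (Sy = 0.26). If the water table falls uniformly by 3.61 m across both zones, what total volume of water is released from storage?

ΔV ≈ 1.16 × 10^8 m³

A₁ = 130 km² = 1.3 × 10^8 m²; A₂ = 86 km² = 8.6 × 10^7 m²
ΔV₁ = 0.075 × 1.3 × 10^8 × 3.61 = 3.52 × 10^7 m³
ΔV₂ = 0.26 × 8.6 × 10^7 × 3.61 = 8.072 × 10^7 m³
ΔV = ΔV₁ + ΔV₂ = 1.159 × 10^8 m³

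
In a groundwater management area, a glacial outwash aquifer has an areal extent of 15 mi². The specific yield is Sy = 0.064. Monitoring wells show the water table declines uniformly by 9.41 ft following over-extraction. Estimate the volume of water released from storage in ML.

A = 15 mi² = 3.885 × 10^7 m²
Δh = 9.41 ft = 2.868 m
ΔV = Sy × A × Δh = 0.064 × 3.885 × 10^7 m² × 2.868 m = 7.131 × 10^6 m³
ΔV = 7.131 × 10^6 m³ = 7131 ML

ΔV ≈ 7130 ML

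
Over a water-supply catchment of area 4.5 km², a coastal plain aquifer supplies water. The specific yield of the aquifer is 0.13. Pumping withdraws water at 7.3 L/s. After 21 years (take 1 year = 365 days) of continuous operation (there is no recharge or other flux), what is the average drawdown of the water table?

Δh ≈ 8.26 m

A = 4.5 km² = 4.5 × 10^6 m²
Q = 7.3 L/s = 630.7 m³/d
t = 21 years = 7665 d
ΔV = Q × t = 630.7 m³/d × 7665 d = 4.834 × 10^6 m³
Δh = ΔV / (Sy × A) = 4.834 × 10^6 / (0.13 × 4.5 × 10^6) = 8.264 m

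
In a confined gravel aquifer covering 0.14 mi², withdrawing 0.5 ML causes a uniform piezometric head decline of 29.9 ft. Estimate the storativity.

A = 0.14 mi² = 3.626 × 10^5 m²
Δh = 29.9 ft = 9.114 m
ΔV = 0.5 ML = 500 m³
S = ΔV / (A × Δh) = 500 m³ / (3.626 × 10^5 m² × 9.114 m) = 1.513 × 10^-4

S ≈ 1.5 × 10^-4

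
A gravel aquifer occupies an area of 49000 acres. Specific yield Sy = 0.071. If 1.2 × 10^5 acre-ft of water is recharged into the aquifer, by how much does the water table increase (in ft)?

Δh ≈ 34.5 ft

A = 49000 acres = 1.983 × 10^8 m²
ΔV = 1.2 × 10^5 acre-ft = 1.48 × 10^8 m³
Δh = ΔV / (Sy × A) = 1.48 × 10^8 m³ / (0.071 × 1.983 × 10^8 m²) = 10.51 m
Δh = 10.51 m = 34.49 ft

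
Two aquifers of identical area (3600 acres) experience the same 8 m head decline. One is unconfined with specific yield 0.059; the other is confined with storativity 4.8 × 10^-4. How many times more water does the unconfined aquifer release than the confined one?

A = 3600 acres = 1.457 × 10^7 m²
Unconfined: ΔV_u = Sy × A × Δh = 0.059 × 1.457 × 10^7 × 8 = 6.876 × 10^6 m³
Confined: ΔV_c = S × A × Δh = 4.8 × 10^-4 × 1.457 × 10^7 × 8 = 55940 m³
Ratio = ΔV_u / ΔV_c = Sy / S = 0.059 / 4.8 × 10^-4 = 122.9

ΔV_u / ΔV_c ≈ 123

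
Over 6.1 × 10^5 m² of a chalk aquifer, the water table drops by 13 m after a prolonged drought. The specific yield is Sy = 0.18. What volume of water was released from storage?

ΔV ≈ 1.43 × 10^6 m³

ΔV = Sy × A × Δh = 0.18 × 6.1 × 10^5 m² × 13 m = 1.427 × 10^6 m³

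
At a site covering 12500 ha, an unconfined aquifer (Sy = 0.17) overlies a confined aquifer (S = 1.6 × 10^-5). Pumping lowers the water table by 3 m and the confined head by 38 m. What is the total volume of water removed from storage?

A = 12500 ha = 1.25 × 10^8 m²
Unconfined: ΔV_u = Sy × A × Δh_u = 0.17 × 1.25 × 10^8 × 3 = 6.375 × 10^7 m³
Confined: ΔV_c = S × A × Δh_c = 1.6 × 10^-5 × 1.25 × 10^8 × 38 = 76000 m³
Total ΔV = 6.375 × 10^7 + 76000 = 6.383 × 10^7 m³

ΔV ≈ 6.38 × 10^7 m³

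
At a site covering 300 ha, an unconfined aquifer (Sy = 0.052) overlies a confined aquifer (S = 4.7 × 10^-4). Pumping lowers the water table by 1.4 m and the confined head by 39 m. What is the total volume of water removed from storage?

A = 300 ha = 3 × 10^6 m²
Unconfined: ΔV_u = Sy × A × Δh_u = 0.052 × 3 × 10^6 × 1.4 = 2.184 × 10^5 m³
Confined: ΔV_c = S × A × Δh_c = 4.7 × 10^-4 × 3 × 10^6 × 39 = 54990 m³
Total ΔV = 2.184 × 10^5 + 54990 = 2.734 × 10^5 m³

ΔV ≈ 2.73 × 10^5 m³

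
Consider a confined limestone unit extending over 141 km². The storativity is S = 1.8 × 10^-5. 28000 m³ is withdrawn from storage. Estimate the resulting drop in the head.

Δh ≈ 11 m

A = 141 km² = 1.41 × 10^8 m²
Δh = ΔV / (S × A) = 28000 m³ / (1.8 × 10^-5 × 1.41 × 10^8 m²) = 11.03 m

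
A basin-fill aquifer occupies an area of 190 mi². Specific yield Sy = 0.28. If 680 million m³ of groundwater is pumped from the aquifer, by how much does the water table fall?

A = 190 mi² = 4.921 × 10^8 m²
ΔV = 680 million m³ = 6.8 × 10^8 m³
Δh = ΔV / (Sy × A) = 6.8 × 10^8 m³ / (0.28 × 4.921 × 10^8 m²) = 4.935 m

Δh ≈ 4.94 m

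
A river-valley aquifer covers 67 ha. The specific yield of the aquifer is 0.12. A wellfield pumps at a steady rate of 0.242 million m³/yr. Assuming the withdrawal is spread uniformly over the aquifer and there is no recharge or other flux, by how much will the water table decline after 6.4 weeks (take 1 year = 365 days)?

Δh ≈ 0.369 m

A = 67 ha = 6.7 × 10^5 m²
Q = 0.242 million m³/yr = 663 m³/d
t = 6.4 weeks = 44.8 d
ΔV = Q × t = 663 m³/d × 44.8 d = 29700 m³
Δh = ΔV / (Sy × A) = 29700 / (0.12 × 6.7 × 10^5) = 0.3694 m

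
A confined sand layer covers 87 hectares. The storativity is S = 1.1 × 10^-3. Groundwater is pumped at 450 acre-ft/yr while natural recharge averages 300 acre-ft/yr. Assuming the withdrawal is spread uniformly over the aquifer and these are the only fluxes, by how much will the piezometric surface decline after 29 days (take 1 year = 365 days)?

A = 87 hectares = 8.7 × 10^5 m²
Net abstraction = 450 − 300 = 150 acre-ft/yr
Q_net = 150 acre-ft/yr = 506.9 m³/d
ΔV = Q × t = 506.9 m³/d × 29 d = 14700 m³
Δh = ΔV / (S × A) = 14700 / (0.0011 × 8.7 × 10^5) = 15.36 m

Δh ≈ 15.4 m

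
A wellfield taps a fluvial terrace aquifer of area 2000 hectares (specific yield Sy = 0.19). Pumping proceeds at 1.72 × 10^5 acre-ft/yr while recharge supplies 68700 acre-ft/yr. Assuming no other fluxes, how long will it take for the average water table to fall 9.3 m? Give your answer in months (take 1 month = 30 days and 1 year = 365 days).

t ≈ 3.37 months

A = 2000 hectares = 2 × 10^7 m²
ΔV = Sy × A × Δh = 0.19 × 2 × 10^7 × 9.3 = 3.534 × 10^7 m³
Net withdrawal = 1.72 × 10^5 − 68700 = 1.033 × 10^5 acre-ft/yr = 3.491 × 10^5 m³/d
t = ΔV / Q = 3.534 × 10^7 m³ / 3.491 × 10^5 m³/d = 101.2 d
t = 101.2 d ≈ 3.374 months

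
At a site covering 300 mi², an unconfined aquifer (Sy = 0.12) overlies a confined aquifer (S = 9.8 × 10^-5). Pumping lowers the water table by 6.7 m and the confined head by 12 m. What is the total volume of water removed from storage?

A = 300 mi² = 7.77 × 10^8 m²
Unconfined: ΔV_u = Sy × A × Δh_u = 0.12 × 7.77 × 10^8 × 6.7 = 6.247 × 10^8 m³
Confined: ΔV_c = S × A × Δh_c = 9.8 × 10^-5 × 7.77 × 10^8 × 12 = 9.137 × 10^5 m³
Total ΔV = 6.247 × 10^8 + 9.137 × 10^5 = 6.256 × 10^8 m³

ΔV ≈ 6.26 × 10^8 m³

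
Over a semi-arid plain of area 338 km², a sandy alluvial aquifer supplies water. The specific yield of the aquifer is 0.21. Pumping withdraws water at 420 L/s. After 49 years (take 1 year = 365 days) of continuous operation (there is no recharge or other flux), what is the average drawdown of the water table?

Δh ≈ 9.14 m

A = 338 km² = 3.38 × 10^8 m²
Q = 420 L/s = 36290 m³/d
t = 49 years = 17880 d
ΔV = Q × t = 36290 m³/d × 17880 d = 6.49 × 10^8 m³
Δh = ΔV / (Sy × A) = 6.49 × 10^8 / (0.21 × 3.38 × 10^8) = 9.144 m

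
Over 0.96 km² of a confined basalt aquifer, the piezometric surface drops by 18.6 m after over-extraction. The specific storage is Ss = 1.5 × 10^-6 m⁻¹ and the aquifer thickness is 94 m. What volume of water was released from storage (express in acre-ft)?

S = Ss × b = 1.5 × 10^-6 m⁻¹ × 94 m = 1.41 × 10^-4
A = 0.96 km² = 9.6 × 10^5 m²
ΔV = S × A × Δh = 1.41 × 10^-4 × 9.6 × 10^5 m² × 18.6 m = 2518 m³
ΔV = 2518 m³ = 2.041 acre-ft

ΔV ≈ 2.04 acre-ft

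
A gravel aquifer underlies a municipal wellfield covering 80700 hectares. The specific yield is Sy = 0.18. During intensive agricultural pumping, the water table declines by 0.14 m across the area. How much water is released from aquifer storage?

A = 80700 hectares = 8.07 × 10^8 m²
ΔV = Sy × A × Δh = 0.18 × 8.07 × 10^8 m² × 0.14 m = 2.034 × 10^7 m³

ΔV ≈ 2.03 × 10^7 m³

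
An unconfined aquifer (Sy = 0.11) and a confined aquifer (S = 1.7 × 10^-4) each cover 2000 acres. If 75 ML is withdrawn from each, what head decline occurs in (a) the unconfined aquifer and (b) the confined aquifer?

Δh_u ≈ 0.0842 m; Δh_c ≈ 54.5 m

A = 2000 acres = 8.094 × 10^6 m²
ΔV = 75 ML = 75000 m³
Unconfined: Δh_u = ΔV/(Sy·A) = 75000/(0.11 × 8.094 × 10^6) = 0.08424 m
Confined: Δh_c = ΔV/(S·A) = 75000/(1.7 × 10^-4 × 8.094 × 10^6) = 54.51 m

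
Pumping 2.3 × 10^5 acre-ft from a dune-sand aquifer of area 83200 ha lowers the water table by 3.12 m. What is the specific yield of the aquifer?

A = 83200 ha = 8.32 × 10^8 m²
ΔV = 2.3 × 10^5 acre-ft = 2.837 × 10^8 m³
Sy = ΔV / (A × Δh) = 2.837 × 10^8 m³ / (8.32 × 10^8 m² × 3.12 m) = 0.1093

Sy ≈ 0.11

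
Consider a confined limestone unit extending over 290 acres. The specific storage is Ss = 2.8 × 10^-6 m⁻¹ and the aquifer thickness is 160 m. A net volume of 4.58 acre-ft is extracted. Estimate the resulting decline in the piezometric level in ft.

S = Ss × b = 2.8 × 10^-6 m⁻¹ × 160 m = 4.48 × 10^-4
A = 290 acres = 1.174 × 10^6 m²
ΔV = 4.58 acre-ft = 5649 m³
Δh = ΔV / (S × A) = 5649 m³ / (4.48 × 10^-4 × 1.174 × 10^6 m²) = 10.74 m
Δh = 10.74 m = 35.25 ft

Δh ≈ 35.3 ft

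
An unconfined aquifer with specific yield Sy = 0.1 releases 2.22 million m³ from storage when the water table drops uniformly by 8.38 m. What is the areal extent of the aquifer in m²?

A ≈ 2.65 × 10^6 m²

ΔV = 2.22 million m³ = 2.22 × 10^6 m³
A = ΔV / (Sy × Δh) = 2.22 × 10^6 / (0.1 × 8.38) = 2.649 × 10^6 m²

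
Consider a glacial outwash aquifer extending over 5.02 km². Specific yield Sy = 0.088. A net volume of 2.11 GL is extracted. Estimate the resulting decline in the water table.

Δh ≈ 4.78 m

A = 5.02 km² = 5.02 × 10^6 m²
ΔV = 2.11 GL = 2.11 × 10^6 m³
Δh = ΔV / (Sy × A) = 2.11 × 10^6 m³ / (0.088 × 5.02 × 10^6 m²) = 4.776 m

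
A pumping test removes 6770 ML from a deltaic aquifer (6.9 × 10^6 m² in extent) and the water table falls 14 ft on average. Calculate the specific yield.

Sy ≈ 0.23

Δh = 14 ft = 4.267 m
ΔV = 6770 ML = 6.77 × 10^6 m³
Sy = ΔV / (A × Δh) = 6.77 × 10^6 m³ / (6.9 × 10^6 m² × 4.267 m) = 0.2299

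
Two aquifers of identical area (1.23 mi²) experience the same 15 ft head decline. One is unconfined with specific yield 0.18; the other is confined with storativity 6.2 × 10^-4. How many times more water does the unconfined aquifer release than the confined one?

ΔV_u / ΔV_c ≈ 290

A = 1.23 mi² = 3.186 × 10^6 m²
Δh = 15 ft = 4.572 m
Unconfined: ΔV_u = Sy × A × Δh = 0.18 × 3.186 × 10^6 × 4.572 = 2.622 × 10^6 m³
Confined: ΔV_c = S × A × Δh = 6.2 × 10^-4 × 3.186 × 10^6 × 4.572 = 9030 m³
Ratio = ΔV_u / ΔV_c = Sy / S = 0.18 / 6.2 × 10^-4 = 290.3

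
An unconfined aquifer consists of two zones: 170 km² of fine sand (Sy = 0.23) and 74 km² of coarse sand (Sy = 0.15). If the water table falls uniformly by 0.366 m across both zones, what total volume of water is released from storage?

ΔV ≈ 1.84 × 10^7 m³

A₁ = 170 km² = 1.7 × 10^8 m²; A₂ = 74 km² = 7.4 × 10^7 m²
ΔV₁ = 0.23 × 1.7 × 10^8 × 0.366 = 1.431 × 10^7 m³
ΔV₂ = 0.15 × 7.4 × 10^7 × 0.366 = 4.063 × 10^6 m³
ΔV = ΔV₁ + ΔV₂ = 1.837 × 10^7 m³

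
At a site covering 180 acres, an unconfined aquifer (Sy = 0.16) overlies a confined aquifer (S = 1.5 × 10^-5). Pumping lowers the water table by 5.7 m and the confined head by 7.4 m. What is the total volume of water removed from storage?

A = 180 acres = 7.284 × 10^5 m²
Unconfined: ΔV_u = Sy × A × Δh_u = 0.16 × 7.284 × 10^5 × 5.7 = 6.643 × 10^5 m³
Confined: ΔV_c = S × A × Δh_c = 1.5 × 10^-5 × 7.284 × 10^5 × 7.4 = 80.86 m³
Total ΔV = 6.643 × 10^5 + 80.86 = 6.644 × 10^5 m³

ΔV ≈ 6.64 × 10^5 m³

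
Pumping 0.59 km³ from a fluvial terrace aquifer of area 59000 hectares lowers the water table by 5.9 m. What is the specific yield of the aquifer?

Sy ≈ 0.17

A = 59000 hectares = 5.9 × 10^8 m²
ΔV = 0.59 km³ = 5.9 × 10^8 m³
Sy = ΔV / (A × Δh) = 5.9 × 10^8 m³ / (5.9 × 10^8 m² × 5.9 m) = 0.1695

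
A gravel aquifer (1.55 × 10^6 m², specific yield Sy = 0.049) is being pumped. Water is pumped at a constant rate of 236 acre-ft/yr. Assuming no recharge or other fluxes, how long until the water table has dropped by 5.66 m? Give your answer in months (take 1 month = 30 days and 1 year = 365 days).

ΔV = Sy × A × Δh = 0.049 × 1.55 × 10^6 × 5.66 = 4.299 × 10^5 m³
Q = 236 acre-ft/yr = 797.5 m³/d
t = ΔV / Q = 4.299 × 10^5 m³ / 797.5 m³/d = 539 d
t = 539 d ≈ 17.97 months

t ≈ 18 months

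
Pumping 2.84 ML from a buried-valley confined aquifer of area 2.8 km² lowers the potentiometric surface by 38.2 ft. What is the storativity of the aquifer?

S ≈ 8.7 × 10^-5

A = 2.8 km² = 2.8 × 10^6 m²
Δh = 38.2 ft = 11.64 m
ΔV = 2.84 ML = 2840 m³
S = ΔV / (A × Δh) = 2840 m³ / (2.8 × 10^6 m² × 11.64 m) = 8.711 × 10^-5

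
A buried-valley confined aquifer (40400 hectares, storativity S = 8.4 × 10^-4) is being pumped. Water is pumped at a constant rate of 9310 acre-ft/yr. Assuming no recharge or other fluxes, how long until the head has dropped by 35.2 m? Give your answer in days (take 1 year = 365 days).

A = 40400 hectares = 4.04 × 10^8 m²
ΔV = S × A × Δh = 8.4 × 10^-4 × 4.04 × 10^8 × 35.2 = 1.195 × 10^7 m³
Q = 9310 acre-ft/yr = 31460 m³/d
t = ΔV / Q = 1.195 × 10^7 m³ / 31460 m³/d = 379.7 d

t ≈ 380 days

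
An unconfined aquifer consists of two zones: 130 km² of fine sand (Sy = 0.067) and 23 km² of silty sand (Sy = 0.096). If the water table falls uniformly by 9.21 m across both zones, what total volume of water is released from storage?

ΔV ≈ 1.01 × 10^8 m³

A₁ = 130 km² = 1.3 × 10^8 m²; A₂ = 23 km² = 2.3 × 10^7 m²
ΔV₁ = 0.067 × 1.3 × 10^8 × 9.21 = 8.022 × 10^7 m³
ΔV₂ = 0.096 × 2.3 × 10^7 × 9.21 = 2.034 × 10^7 m³
ΔV = ΔV₁ + ΔV₂ = 1.006 × 10^8 m³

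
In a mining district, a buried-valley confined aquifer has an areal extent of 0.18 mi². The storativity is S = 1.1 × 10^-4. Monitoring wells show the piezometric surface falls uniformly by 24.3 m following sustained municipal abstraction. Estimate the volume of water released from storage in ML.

ΔV ≈ 1.25 ML

A = 0.18 mi² = 4.662 × 10^5 m²
ΔV = S × A × Δh = 1.1 × 10^-4 × 4.662 × 10^5 m² × 24.3 m = 1246 m³
ΔV = 1246 m³ = 1.246 ML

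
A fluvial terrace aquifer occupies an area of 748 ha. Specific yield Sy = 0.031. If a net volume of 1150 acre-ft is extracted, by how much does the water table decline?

A = 748 ha = 7.48 × 10^6 m²
ΔV = 1150 acre-ft = 1.419 × 10^6 m³
Δh = ΔV / (Sy × A) = 1.419 × 10^6 m³ / (0.031 × 7.48 × 10^6 m²) = 6.117 m

Δh ≈ 6.12 m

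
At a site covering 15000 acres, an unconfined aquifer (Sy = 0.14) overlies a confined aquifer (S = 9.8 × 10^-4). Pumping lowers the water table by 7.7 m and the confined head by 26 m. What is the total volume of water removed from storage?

ΔV ≈ 6.7 × 10^7 m³

A = 15000 acres = 6.07 × 10^7 m²
Unconfined: ΔV_u = Sy × A × Δh_u = 0.14 × 6.07 × 10^7 × 7.7 = 6.544 × 10^7 m³
Confined: ΔV_c = S × A × Δh_c = 9.8 × 10^-4 × 6.07 × 10^7 × 26 = 1.547 × 10^6 m³
Total ΔV = 6.544 × 10^7 + 1.547 × 10^6 = 6.698 × 10^7 m³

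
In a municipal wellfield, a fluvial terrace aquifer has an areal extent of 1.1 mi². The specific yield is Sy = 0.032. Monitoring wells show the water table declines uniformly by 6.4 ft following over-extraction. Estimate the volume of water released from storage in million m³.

A = 1.1 mi² = 2.849 × 10^6 m²
Δh = 6.4 ft = 1.951 m
ΔV = Sy × A × Δh = 0.032 × 2.849 × 10^6 m² × 1.951 m = 1.778 × 10^5 m³
ΔV = 1.778 × 10^5 m³ = 0.1778 million m³

ΔV ≈ 0.178 million m³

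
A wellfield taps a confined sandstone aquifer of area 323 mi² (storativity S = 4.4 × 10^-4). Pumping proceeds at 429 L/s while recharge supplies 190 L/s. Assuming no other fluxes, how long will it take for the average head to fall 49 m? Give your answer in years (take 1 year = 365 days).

A = 323 mi² = 8.366 × 10^8 m²
ΔV = S × A × Δh = 4.4 × 10^-4 × 8.366 × 10^8 × 49 = 1.804 × 10^7 m³
Net withdrawal = 429 − 190 = 239 L/s = 20650 m³/d
t = ΔV / Q = 1.804 × 10^7 m³ / 20650 m³/d = 873.4 d
t = 873.4 d ≈ 2.393 years

t ≈ 2.39 years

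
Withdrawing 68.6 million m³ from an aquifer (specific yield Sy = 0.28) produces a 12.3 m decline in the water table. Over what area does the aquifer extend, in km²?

ΔV = 68.6 million m³ = 6.86 × 10^7 m³
A = ΔV / (Sy × Δh) = 6.86 × 10^7 / (0.28 × 12.3) = 1.992 × 10^7 m²
A = 1.992 × 10^7 m² = 19.92 km²

A ≈ 19.9 km²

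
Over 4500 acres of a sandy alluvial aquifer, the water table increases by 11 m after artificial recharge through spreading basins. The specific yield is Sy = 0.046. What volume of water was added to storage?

A = 4500 acres = 1.821 × 10^7 m²
ΔV = Sy × A × Δh = 0.046 × 1.821 × 10^7 m² × 11 m = 9.215 × 10^6 m³

ΔV ≈ 9.21 × 10^6 m³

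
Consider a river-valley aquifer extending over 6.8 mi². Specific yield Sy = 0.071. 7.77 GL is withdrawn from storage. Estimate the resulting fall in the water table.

Δh ≈ 6.21 m

A = 6.8 mi² = 1.761 × 10^7 m²
ΔV = 7.77 GL = 7.77 × 10^6 m³
Δh = ΔV / (Sy × A) = 7.77 × 10^6 m³ / (0.071 × 1.761 × 10^7 m²) = 6.214 m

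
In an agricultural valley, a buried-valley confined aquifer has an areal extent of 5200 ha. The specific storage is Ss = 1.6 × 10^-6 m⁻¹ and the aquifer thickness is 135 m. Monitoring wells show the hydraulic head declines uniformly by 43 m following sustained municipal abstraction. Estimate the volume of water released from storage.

ΔV ≈ 4.83 × 10^5 m³

S = Ss × b = 1.6 × 10^-6 m⁻¹ × 135 m = 2.16 × 10^-4
A = 5200 ha = 5.2 × 10^7 m²
ΔV = S × A × Δh = 2.16 × 10^-4 × 5.2 × 10^7 m² × 43 m = 4.83 × 10^5 m³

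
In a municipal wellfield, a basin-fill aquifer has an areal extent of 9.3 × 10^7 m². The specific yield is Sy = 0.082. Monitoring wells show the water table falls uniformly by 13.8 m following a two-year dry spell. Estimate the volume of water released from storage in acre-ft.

ΔV ≈ 85300 acre-ft

ΔV = Sy × A × Δh = 0.082 × 9.3 × 10^7 m² × 13.8 m = 1.052 × 10^8 m³
ΔV = 1.052 × 10^8 m³ = 85320 acre-ft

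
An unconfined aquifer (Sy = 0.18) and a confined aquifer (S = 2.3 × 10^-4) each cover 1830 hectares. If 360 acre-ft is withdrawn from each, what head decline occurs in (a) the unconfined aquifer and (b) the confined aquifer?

Δh_u ≈ 0.135 m; Δh_c ≈ 106 m

A = 1830 hectares = 1.83 × 10^7 m²
ΔV = 360 acre-ft = 4.441 × 10^5 m³
Unconfined: Δh_u = ΔV/(Sy·A) = 4.441 × 10^5/(0.18 × 1.83 × 10^7) = 0.1348 m
Confined: Δh_c = ΔV/(S·A) = 4.441 × 10^5/(2.3 × 10^-4 × 1.83 × 10^7) = 105.5 m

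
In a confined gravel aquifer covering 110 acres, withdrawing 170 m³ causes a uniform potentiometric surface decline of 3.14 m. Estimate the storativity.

A = 110 acres = 4.452 × 10^5 m²
S = ΔV / (A × Δh) = 170 m³ / (4.452 × 10^5 m² × 3.14 m) = 1.216 × 10^-4

S ≈ 1.2 × 10^-4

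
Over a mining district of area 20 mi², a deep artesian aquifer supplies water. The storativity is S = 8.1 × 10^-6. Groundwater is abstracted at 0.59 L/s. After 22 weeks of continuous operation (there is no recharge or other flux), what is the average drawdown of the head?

Δh ≈ 18.7 m

A = 20 mi² = 5.18 × 10^7 m²
Q = 0.59 L/s = 50.98 m³/d
t = 22 weeks = 154 d
ΔV = Q × t = 50.98 m³/d × 154 d = 7850 m³
Δh = ΔV / (S × A) = 7850 / (8.1 × 10^-6 × 5.18 × 10^7) = 18.71 m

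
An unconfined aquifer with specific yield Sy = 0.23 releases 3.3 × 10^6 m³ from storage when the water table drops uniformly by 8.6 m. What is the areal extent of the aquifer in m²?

A = ΔV / (Sy × Δh) = 3.3 × 10^6 / (0.23 × 8.6) = 1.668 × 10^6 m²

A ≈ 1.67 × 10^6 m²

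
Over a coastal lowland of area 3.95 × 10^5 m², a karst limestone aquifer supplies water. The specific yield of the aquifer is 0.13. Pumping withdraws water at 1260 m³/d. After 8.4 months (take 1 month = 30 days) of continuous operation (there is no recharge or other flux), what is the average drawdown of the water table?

Δh ≈ 6.18 m

t = 8.4 months = 252 d
ΔV = Q × t = 1260 m³/d × 252 d = 3.175 × 10^5 m³
Δh = ΔV / (Sy × A) = 3.175 × 10^5 / (0.13 × 3.95 × 10^5) = 6.183 m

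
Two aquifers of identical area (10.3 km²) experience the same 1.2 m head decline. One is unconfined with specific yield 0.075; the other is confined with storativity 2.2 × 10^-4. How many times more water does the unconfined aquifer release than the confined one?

A = 10.3 km² = 1.03 × 10^7 m²
Unconfined: ΔV_u = Sy × A × Δh = 0.075 × 1.03 × 10^7 × 1.2 = 9.27 × 10^5 m³
Confined: ΔV_c = S × A × Δh = 2.2 × 10^-4 × 1.03 × 10^7 × 1.2 = 2719 m³
Ratio = ΔV_u / ΔV_c = Sy / S = 0.075 / 2.2 × 10^-4 = 340.9

ΔV_u / ΔV_c ≈ 341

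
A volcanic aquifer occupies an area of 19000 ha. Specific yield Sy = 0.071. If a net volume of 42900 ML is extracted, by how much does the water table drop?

Δh ≈ 3.18 m

A = 19000 ha = 1.9 × 10^8 m²
ΔV = 42900 ML = 4.29 × 10^7 m³
Δh = ΔV / (Sy × A) = 4.29 × 10^7 m³ / (0.071 × 1.9 × 10^8 m²) = 3.18 m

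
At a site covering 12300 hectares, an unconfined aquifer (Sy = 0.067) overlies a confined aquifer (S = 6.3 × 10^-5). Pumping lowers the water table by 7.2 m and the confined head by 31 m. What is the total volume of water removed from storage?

ΔV ≈ 5.96 × 10^7 m³

A = 12300 hectares = 1.23 × 10^8 m²
Unconfined: ΔV_u = Sy × A × Δh_u = 0.067 × 1.23 × 10^8 × 7.2 = 5.934 × 10^7 m³
Confined: ΔV_c = S × A × Δh_c = 6.3 × 10^-5 × 1.23 × 10^8 × 31 = 2.402 × 10^5 m³
Total ΔV = 5.934 × 10^7 + 2.402 × 10^5 = 5.958 × 10^7 m³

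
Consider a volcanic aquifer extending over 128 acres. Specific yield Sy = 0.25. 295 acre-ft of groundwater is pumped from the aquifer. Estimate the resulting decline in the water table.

A = 128 acres = 5.18 × 10^5 m²
ΔV = 295 acre-ft = 3.639 × 10^5 m³
Δh = ΔV / (Sy × A) = 3.639 × 10^5 m³ / (0.25 × 5.18 × 10^5 m²) = 2.81 m

Δh ≈ 2.81 m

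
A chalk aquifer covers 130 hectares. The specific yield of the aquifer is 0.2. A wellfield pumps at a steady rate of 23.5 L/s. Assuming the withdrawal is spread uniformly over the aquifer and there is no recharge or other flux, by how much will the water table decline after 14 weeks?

Δh ≈ 0.765 m

A = 130 hectares = 1.3 × 10^6 m²
Q = 23.5 L/s = 2030 m³/d
t = 14 weeks = 98 d
ΔV = Q × t = 2030 m³/d × 98 d = 1.99 × 10^5 m³
Δh = ΔV / (Sy × A) = 1.99 × 10^5 / (0.2 × 1.3 × 10^6) = 0.7653 m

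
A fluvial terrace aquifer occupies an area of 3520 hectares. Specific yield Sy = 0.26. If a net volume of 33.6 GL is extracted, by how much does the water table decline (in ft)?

A = 3520 hectares = 3.52 × 10^7 m²
ΔV = 33.6 GL = 3.36 × 10^7 m³
Δh = ΔV / (Sy × A) = 3.36 × 10^7 m³ / (0.26 × 3.52 × 10^7 m²) = 3.671 m
Δh = 3.671 m = 12.05 ft

Δh ≈ 12 ft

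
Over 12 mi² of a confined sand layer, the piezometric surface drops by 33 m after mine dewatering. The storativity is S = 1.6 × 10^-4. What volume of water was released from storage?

A = 12 mi² = 3.108 × 10^7 m²
ΔV = S × A × Δh = 1.6 × 10^-4 × 3.108 × 10^7 m² × 33 m = 1.641 × 10^5 m³

ΔV ≈ 1.64 × 10^5 m³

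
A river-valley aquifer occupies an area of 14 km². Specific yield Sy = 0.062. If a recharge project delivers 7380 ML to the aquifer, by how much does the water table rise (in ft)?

Δh ≈ 27.9 ft

A = 14 km² = 1.4 × 10^7 m²
ΔV = 7380 ML = 7.38 × 10^6 m³
Δh = ΔV / (Sy × A) = 7.38 × 10^6 m³ / (0.062 × 1.4 × 10^7 m²) = 8.502 m
Δh = 8.502 m = 27.89 ft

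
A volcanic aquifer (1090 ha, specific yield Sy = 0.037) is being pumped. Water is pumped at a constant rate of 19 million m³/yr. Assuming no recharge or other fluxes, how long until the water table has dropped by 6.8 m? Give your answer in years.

t ≈ 0.144 years

A = 1090 ha = 1.09 × 10^7 m²
ΔV = Sy × A × Δh = 0.037 × 1.09 × 10^7 × 6.8 = 2.742 × 10^6 m³
Q = 19 million m³/yr = 52050 m³/d
t = ΔV / Q = 2.742 × 10^6 m³ / 52050 m³/d = 52.68 d
t = 52.68 d ≈ 0.1443 years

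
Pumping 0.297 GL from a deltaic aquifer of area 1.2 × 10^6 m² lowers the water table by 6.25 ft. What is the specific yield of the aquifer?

Sy ≈ 0.13

Δh = 6.25 ft = 1.905 m
ΔV = 0.297 GL = 2.97 × 10^5 m³
Sy = ΔV / (A × Δh) = 2.97 × 10^5 m³ / (1.2 × 10^6 m² × 1.905 m) = 0.1299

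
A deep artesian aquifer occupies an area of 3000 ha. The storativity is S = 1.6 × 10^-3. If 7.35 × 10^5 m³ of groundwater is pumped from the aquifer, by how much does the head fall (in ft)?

A = 3000 ha = 3 × 10^7 m²
Δh = ΔV / (S × A) = 7.35 × 10^5 m³ / (0.0016 × 3 × 10^7 m²) = 15.31 m
Δh = 15.31 m = 50.24 ft

Δh ≈ 50.2 ft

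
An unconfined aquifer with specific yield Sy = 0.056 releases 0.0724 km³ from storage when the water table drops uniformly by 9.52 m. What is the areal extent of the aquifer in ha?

A ≈ 13600 ha

ΔV = 0.0724 km³ = 7.24 × 10^7 m³
A = ΔV / (Sy × Δh) = 7.24 × 10^7 / (0.056 × 9.52) = 1.358 × 10^8 m²
A = 1.358 × 10^8 m² = 13580 ha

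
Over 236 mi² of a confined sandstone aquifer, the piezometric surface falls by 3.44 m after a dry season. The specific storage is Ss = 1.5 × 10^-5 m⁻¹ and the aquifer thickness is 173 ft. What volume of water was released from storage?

ΔV ≈ 1.66 × 10^6 m³

b = 173 ft = 52.73 m
S = Ss × b = 1.5 × 10^-5 m⁻¹ × 52.73 m = 7.91 × 10^-4
A = 236 mi² = 6.112 × 10^8 m²
ΔV = S × A × Δh = 7.91 × 10^-4 × 6.112 × 10^8 m² × 3.44 m = 1.663 × 10^6 m³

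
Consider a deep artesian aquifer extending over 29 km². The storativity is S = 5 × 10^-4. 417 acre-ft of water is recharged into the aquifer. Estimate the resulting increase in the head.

Δh ≈ 35.5 m

A = 29 km² = 2.9 × 10^7 m²
ΔV = 417 acre-ft = 5.144 × 10^5 m³
Δh = ΔV / (S × A) = 5.144 × 10^5 m³ / (5 × 10^-4 × 2.9 × 10^7 m²) = 35.47 m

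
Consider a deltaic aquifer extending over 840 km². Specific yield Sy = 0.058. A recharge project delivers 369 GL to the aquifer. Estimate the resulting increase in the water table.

A = 840 km² = 8.4 × 10^8 m²
ΔV = 369 GL = 3.69 × 10^8 m³
Δh = ΔV / (Sy × A) = 3.69 × 10^8 m³ / (0.058 × 8.4 × 10^8 m²) = 7.574 m

Δh ≈ 7.57 m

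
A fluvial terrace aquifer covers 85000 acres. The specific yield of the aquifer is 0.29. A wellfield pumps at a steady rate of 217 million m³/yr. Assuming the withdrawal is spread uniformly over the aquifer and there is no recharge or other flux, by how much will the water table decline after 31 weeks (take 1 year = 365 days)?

Δh ≈ 1.29 m

A = 85000 acres = 3.44 × 10^8 m²
Q = 217 million m³/yr = 5.945 × 10^5 m³/d
t = 31 weeks = 217 d
ΔV = Q × t = 5.945 × 10^5 m³/d × 217 d = 1.29 × 10^8 m³
Δh = ΔV / (Sy × A) = 1.29 × 10^8 / (0.29 × 3.44 × 10^8) = 1.293 m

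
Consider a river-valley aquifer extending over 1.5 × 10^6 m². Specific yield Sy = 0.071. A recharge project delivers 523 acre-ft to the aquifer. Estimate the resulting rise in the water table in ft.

ΔV = 523 acre-ft = 6.451 × 10^5 m³
Δh = ΔV / (Sy × A) = 6.451 × 10^5 m³ / (0.071 × 1.5 × 10^6 m²) = 6.057 m
Δh = 6.057 m = 19.87 ft

Δh ≈ 19.9 ft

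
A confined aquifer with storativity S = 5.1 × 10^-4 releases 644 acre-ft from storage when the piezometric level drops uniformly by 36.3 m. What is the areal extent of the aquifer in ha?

A ≈ 4290 ha

ΔV = 644 acre-ft = 7.944 × 10^5 m³
A = ΔV / (S × Δh) = 7.944 × 10^5 / (5.1 × 10^-4 × 36.3) = 4.291 × 10^7 m²
A = 4.291 × 10^7 m² = 4291 ha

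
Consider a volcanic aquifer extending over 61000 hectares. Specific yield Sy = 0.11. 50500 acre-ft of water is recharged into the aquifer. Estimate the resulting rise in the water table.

A = 61000 hectares = 6.1 × 10^8 m²
ΔV = 50500 acre-ft = 6.229 × 10^7 m³
Δh = ΔV / (Sy × A) = 6.229 × 10^7 m³ / (0.11 × 6.1 × 10^8 m²) = 0.9283 m

Δh ≈ 0.928 m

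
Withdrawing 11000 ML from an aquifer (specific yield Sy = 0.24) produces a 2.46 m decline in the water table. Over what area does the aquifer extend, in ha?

A ≈ 1860 ha

ΔV = 11000 ML = 1.1 × 10^7 m³
A = ΔV / (Sy × Δh) = 1.1 × 10^7 / (0.24 × 2.46) = 1.863 × 10^7 m²
A = 1.863 × 10^7 m² = 1863 ha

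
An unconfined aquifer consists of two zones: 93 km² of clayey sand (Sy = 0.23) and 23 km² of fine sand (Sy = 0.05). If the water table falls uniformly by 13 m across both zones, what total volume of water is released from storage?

A₁ = 93 km² = 9.3 × 10^7 m²; A₂ = 23 km² = 2.3 × 10^7 m²
ΔV₁ = 0.23 × 9.3 × 10^7 × 13 = 2.781 × 10^8 m³
ΔV₂ = 0.05 × 2.3 × 10^7 × 13 = 1.495 × 10^7 m³
ΔV = ΔV₁ + ΔV₂ = 2.93 × 10^8 m³

ΔV ≈ 2.93 × 10^8 m³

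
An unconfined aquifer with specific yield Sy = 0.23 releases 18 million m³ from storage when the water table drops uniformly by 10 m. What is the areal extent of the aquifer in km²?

ΔV = 18 million m³ = 1.8 × 10^7 m³
A = ΔV / (Sy × Δh) = 1.8 × 10^7 / (0.23 × 10) = 7.826 × 10^6 m²
A = 7.826 × 10^6 m² = 7.826 km²

A ≈ 7.83 km²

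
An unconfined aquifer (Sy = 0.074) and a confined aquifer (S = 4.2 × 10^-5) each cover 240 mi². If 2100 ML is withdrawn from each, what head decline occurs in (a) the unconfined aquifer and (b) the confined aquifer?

Δh_u ≈ 0.0457 m; Δh_c ≈ 80.4 m

A = 240 mi² = 6.216 × 10^8 m²
ΔV = 2100 ML = 2.1 × 10^6 m³
Unconfined: Δh_u = ΔV/(Sy·A) = 2.1 × 10^6/(0.074 × 6.216 × 10^8) = 0.04565 m
Confined: Δh_c = ΔV/(S·A) = 2.1 × 10^6/(4.2 × 10^-5 × 6.216 × 10^8) = 80.44 m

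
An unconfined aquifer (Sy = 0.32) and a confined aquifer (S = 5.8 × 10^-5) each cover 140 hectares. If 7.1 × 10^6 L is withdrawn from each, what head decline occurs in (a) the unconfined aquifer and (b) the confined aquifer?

A = 140 hectares = 1.4 × 10^6 m²
ΔV = 7.1 × 10^6 L = 7100 m³
Unconfined: Δh_u = ΔV/(Sy·A) = 7100/(0.32 × 1.4 × 10^6) = 0.01585 m
Confined: Δh_c = ΔV/(S·A) = 7100/(5.8 × 10^-5 × 1.4 × 10^6) = 87.44 m

Δh_u ≈ 0.0158 m; Δh_c ≈ 87.4 m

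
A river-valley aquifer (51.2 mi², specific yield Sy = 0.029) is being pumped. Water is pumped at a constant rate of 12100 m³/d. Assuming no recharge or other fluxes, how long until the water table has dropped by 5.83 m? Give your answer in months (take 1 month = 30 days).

A = 51.2 mi² = 1.326 × 10^8 m²
ΔV = Sy × A × Δh = 0.029 × 1.326 × 10^8 × 5.83 = 2.242 × 10^7 m³
t = ΔV / Q = 2.242 × 10^7 m³ / 12100 m³/d = 1853 d
t = 1853 d ≈ 61.76 months

t ≈ 61.8 months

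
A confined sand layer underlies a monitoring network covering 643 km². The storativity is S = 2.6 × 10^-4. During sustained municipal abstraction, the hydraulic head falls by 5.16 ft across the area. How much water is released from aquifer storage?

ΔV ≈ 2.63 × 10^5 m³

A = 643 km² = 6.43 × 10^8 m²
Δh = 5.16 ft = 1.573 m
ΔV = S × A × Δh = 2.6 × 10^-4 × 6.43 × 10^8 m² × 1.573 m = 2.629 × 10^5 m³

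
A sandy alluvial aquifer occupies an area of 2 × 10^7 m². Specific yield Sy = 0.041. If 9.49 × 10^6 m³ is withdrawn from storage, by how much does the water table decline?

Δh ≈ 11.6 m

Δh = ΔV / (Sy × A) = 9.49 × 10^6 m³ / (0.041 × 2 × 10^7 m²) = 11.57 m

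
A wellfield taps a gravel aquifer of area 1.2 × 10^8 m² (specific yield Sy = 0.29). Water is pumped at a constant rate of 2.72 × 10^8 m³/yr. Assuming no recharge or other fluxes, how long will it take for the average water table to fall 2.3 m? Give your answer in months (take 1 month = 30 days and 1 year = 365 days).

ΔV = Sy × A × Δh = 0.29 × 1.2 × 10^8 × 2.3 = 8.004 × 10^7 m³
Q = 2.72 × 10^8 m³/yr = 7.452 × 10^5 m³/d
t = ΔV / Q = 8.004 × 10^7 m³ / 7.452 × 10^5 m³/d = 107.4 d
t = 107.4 d ≈ 3.58 months

t ≈ 3.58 months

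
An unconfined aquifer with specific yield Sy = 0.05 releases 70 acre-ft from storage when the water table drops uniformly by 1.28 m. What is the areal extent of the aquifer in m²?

A ≈ 1.35 × 10^6 m²

ΔV = 70 acre-ft = 86340 m³
A = ΔV / (Sy × Δh) = 86340 / (0.05 × 1.28) = 1.349 × 10^6 m²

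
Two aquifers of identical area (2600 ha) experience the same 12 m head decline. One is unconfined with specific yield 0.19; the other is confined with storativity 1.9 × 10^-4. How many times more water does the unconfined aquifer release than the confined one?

A = 2600 ha = 2.6 × 10^7 m²
Unconfined: ΔV_u = Sy × A × Δh = 0.19 × 2.6 × 10^7 × 12 = 5.928 × 10^7 m³
Confined: ΔV_c = S × A × Δh = 1.9 × 10^-4 × 2.6 × 10^7 × 12 = 59280 m³
Ratio = ΔV_u / ΔV_c = Sy / S = 0.19 / 1.9 × 10^-4 = 1000

ΔV_u / ΔV_c ≈ 1000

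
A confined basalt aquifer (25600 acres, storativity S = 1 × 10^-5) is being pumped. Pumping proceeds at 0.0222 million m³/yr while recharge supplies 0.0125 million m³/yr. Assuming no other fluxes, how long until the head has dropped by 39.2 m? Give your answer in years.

A = 25600 acres = 1.036 × 10^8 m²
ΔV = S × A × Δh = 1 × 10^-5 × 1.036 × 10^8 × 39.2 = 40610 m³
Net withdrawal = 0.0222 − 0.0125 = 0.0097 million m³/yr = 26.58 m³/d
t = ΔV / Q = 40610 m³ / 26.58 m³/d = 1528 d
t = 1528 d ≈ 4.187 years

t ≈ 4.19 years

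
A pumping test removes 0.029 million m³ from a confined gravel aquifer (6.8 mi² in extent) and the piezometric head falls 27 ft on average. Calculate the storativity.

A = 6.8 mi² = 1.761 × 10^7 m²
Δh = 27 ft = 8.23 m
ΔV = 0.029 million m³ = 29000 m³
S = ΔV / (A × Δh) = 29000 m³ / (1.761 × 10^7 m² × 8.23 m) = 2.001 × 10^-4

S ≈ 2 × 10^-4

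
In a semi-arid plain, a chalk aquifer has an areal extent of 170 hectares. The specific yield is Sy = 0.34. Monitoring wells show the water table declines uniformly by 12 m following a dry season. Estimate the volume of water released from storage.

A = 170 hectares = 1.7 × 10^6 m²
ΔV = Sy × A × Δh = 0.34 × 1.7 × 10^6 m² × 12 m = 6.936 × 10^6 m³

ΔV ≈ 6.94 × 10^6 m³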